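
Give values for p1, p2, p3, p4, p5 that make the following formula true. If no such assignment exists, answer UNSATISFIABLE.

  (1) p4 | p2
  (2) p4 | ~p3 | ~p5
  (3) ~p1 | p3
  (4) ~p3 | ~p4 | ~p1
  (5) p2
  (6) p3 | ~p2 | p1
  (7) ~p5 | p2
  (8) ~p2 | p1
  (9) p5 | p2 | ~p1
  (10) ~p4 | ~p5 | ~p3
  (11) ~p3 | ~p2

UNSATISFIABLE

The clause (p2) is unit, so p2 = 1.
The clause (p1) is unit, so p1 = 1.
The clause (p3) is unit, so p3 = 1.
That conflicts with the unit clause (~p3).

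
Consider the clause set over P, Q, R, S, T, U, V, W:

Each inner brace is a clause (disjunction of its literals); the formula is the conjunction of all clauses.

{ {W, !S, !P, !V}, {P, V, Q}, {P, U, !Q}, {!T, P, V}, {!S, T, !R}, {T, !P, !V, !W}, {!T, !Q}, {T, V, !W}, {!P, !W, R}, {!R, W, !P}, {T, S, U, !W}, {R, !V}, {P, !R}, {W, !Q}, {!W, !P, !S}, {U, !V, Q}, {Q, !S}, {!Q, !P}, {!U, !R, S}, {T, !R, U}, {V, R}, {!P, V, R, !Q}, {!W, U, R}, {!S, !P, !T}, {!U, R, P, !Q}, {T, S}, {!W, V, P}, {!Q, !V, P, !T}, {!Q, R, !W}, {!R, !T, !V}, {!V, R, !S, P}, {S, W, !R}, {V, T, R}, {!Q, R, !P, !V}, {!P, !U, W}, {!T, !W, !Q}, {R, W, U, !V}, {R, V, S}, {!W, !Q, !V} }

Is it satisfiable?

Satisfiable

Case T = true:
Unit clause (!Q) forces Q = false.
Unit clause (!S) forces S = false.
Case P = true:
Case W = true:
Unit clause (R) forces R = true.
Unit clause (!U) forces U = false.
Unit clause (!V) forces V = false.
This assignment satisfies each clause.
A satisfying assignment: P: true,  Q: false,  R: true,  S: false,  T: true,  U: false,  V: false,  W: true.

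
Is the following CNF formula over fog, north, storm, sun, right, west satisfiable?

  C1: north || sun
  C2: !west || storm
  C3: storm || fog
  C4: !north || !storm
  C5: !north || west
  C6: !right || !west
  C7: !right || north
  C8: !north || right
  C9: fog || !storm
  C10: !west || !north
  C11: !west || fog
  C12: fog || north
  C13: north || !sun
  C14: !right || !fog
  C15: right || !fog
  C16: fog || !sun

Try north = true.
Unit clause (!storm) forces storm = false.
Unit clause (!west) forces west = false.
Now (west) is unsatisfied and unit — conflict.
That branch fails; take north = false instead.
Unit clause (sun) forces sun = true.
Now (!sun) is unsatisfied and unit — conflict.
Either choice for north ends in contradiction.
No assignment satisfies every clause.

No, unsatisfiable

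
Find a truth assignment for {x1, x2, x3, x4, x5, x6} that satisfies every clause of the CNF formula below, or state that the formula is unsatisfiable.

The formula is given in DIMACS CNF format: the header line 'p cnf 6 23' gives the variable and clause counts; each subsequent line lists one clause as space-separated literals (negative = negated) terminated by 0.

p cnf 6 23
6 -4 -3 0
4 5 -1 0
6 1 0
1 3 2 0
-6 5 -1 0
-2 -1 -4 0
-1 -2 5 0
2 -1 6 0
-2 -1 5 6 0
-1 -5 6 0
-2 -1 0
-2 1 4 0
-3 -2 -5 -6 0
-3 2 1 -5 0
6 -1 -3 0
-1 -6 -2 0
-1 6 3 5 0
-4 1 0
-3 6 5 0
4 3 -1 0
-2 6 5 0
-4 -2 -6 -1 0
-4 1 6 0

x1 ↦ False,  x2 ↦ False,  x3 ↦ True,  x4 ↦ False,  x5 ↦ False,  x6 ↦ True

Case x6 = True:
Case x5 = False:
(¬x1) alone gives x1 = False.
(¬x4) alone gives x4 = False.
(¬x2) alone gives x2 = False.
(x3) alone gives x3 = True.
This assignment satisfies each clause.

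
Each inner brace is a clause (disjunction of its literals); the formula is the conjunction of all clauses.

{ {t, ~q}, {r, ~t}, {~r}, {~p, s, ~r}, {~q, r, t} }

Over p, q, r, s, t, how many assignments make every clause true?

There are 2^5 = 32 truth assignments over (p, q, r, s, t).
Split on t. With t = 1, the clauses containing t are satisfied and ~t drops from the rest; 0 of the 2^4 = 16 assignments to the other variables satisfy what remains.
With t = 0, by the same count on the reduced clause set, 4 assignments work.
(One model: p=F, q=F, r=F, s=F, t=F.)
Total: 0 + 4 = 4.

4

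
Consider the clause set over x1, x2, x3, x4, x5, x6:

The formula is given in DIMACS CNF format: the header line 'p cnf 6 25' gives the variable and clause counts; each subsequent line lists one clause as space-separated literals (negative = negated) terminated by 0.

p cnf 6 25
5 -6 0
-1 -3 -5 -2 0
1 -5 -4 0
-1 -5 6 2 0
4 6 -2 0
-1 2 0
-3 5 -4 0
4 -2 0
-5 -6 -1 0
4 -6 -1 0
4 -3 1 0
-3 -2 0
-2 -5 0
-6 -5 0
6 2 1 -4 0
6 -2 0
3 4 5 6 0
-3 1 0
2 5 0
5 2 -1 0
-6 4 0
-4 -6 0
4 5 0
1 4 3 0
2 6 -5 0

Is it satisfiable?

Branch on x5: set x5 = True.
(¬x2) alone gives x2 = False.
(¬x1) alone gives x1 = False.
(¬x4) alone gives x4 = False.
(¬x3) alone gives x3 = False.
That conflicts with the unit clause (x3).
Backtrack on x5: now try x5 = False.
(¬x6) alone gives x6 = False.
(¬x2) alone gives x2 = False.
That conflicts with the unit clause (x2).
Both values of x5 lead to a conflict.
No assignment satisfies every clause.

No, unsatisfiable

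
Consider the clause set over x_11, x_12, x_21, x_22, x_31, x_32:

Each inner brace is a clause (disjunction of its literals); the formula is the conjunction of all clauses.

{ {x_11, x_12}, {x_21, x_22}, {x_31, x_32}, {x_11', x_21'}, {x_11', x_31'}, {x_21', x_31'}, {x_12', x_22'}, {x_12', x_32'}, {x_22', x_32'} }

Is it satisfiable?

No

Try x_11 = 1.
Unit clause (x_21') forces x_21 = 0.
Unit clause (x_22) forces x_22 = 1.
Unit clause (x_31') forces x_31 = 0.
Unit clause (x_32) forces x_32 = 1.
But (x_32') is also a unit clause — contradiction.
So x_11 must be the other value — set x_11 = 0.
Unit clause (x_12) forces x_12 = 1.
Unit clause (x_22') forces x_22 = 0.
Unit clause (x_21) forces x_21 = 1.
Unit clause (x_31') forces x_31 = 0.
Unit clause (x_32) forces x_32 = 1.
But (x_32') is also a unit clause — contradiction.
Both values of x_11 lead to a conflict.
No assignment satisfies every clause.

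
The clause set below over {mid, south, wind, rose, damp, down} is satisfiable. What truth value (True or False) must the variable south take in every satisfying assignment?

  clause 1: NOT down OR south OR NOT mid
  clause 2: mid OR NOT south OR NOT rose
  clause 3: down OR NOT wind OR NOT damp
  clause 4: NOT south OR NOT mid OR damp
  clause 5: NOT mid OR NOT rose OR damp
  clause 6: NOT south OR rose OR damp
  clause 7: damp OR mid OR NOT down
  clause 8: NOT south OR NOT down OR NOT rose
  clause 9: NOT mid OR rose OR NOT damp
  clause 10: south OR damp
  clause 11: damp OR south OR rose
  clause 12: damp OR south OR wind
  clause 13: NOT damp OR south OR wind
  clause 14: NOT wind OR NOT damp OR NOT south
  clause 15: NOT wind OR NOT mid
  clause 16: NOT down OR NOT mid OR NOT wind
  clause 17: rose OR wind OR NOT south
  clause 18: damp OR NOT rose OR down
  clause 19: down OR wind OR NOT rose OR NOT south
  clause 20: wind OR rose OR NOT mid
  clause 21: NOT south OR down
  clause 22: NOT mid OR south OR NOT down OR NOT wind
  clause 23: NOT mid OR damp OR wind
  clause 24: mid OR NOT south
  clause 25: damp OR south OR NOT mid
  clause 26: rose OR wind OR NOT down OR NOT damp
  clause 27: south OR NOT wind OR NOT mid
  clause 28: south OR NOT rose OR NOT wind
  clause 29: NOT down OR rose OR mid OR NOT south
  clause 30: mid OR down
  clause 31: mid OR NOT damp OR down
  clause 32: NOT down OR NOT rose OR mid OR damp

Suppose south = true.
(down) alone gives down = true.
(NOT rose) alone gives rose = false.
(damp) alone gives damp = true.
(NOT mid) alone gives mid = false.
Now (mid) is unsatisfied and unit — conflict.
So every satisfying assignment has south = False.

False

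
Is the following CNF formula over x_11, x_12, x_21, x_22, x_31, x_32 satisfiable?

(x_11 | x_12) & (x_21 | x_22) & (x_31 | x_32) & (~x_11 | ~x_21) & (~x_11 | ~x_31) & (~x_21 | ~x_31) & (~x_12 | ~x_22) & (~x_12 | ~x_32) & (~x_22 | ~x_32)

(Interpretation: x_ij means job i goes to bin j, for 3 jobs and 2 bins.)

Suppose x_11 = 1.
From the singleton clause (~x_21), x_21 = 0.
From the singleton clause (x_22), x_22 = 1.
From the singleton clause (~x_31), x_31 = 0.
From the singleton clause (x_32), x_32 = 1.
But (~x_32) is also a unit clause — contradiction.
Undo x_11 and try x_11 = 0.
From the singleton clause (x_12), x_12 = 1.
From the singleton clause (~x_22), x_22 = 0.
From the singleton clause (x_21), x_21 = 1.
From the singleton clause (~x_31), x_31 = 0.
From the singleton clause (x_32), x_32 = 1.
But (~x_32) is also a unit clause — contradiction.
Both values of x_11 lead to a conflict.
No assignment satisfies every clause.

No, unsatisfiable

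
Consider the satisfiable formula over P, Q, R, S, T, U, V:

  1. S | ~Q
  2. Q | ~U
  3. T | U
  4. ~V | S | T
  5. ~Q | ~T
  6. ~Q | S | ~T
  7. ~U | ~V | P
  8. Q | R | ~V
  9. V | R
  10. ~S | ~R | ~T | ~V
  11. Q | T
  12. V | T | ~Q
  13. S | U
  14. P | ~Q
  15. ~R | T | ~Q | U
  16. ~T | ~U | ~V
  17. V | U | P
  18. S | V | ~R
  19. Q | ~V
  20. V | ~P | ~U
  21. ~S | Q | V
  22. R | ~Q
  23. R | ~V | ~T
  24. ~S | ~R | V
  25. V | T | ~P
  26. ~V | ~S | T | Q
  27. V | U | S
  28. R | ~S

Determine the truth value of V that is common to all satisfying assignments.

Suppose V = 0.
(R) alone gives R = 1.
(S) alone gives S = 1.
Now (~S) is unsatisfied and unit — conflict.
So every satisfying assignment has V = True.

True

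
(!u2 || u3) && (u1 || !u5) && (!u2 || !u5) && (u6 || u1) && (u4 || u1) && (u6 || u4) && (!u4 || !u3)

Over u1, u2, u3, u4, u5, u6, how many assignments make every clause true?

10

There are 2^6 = 64 truth assignments over (u1, u2, u3, u4, u5, u6).
Split on u3. With u3 = true, the clauses containing u3 are satisfied and !u3 drops from the rest; 3 of the 2^5 = 32 assignments to the other variables satisfy what remains.
With u3 = false, by the same count on the reduced clause set, 7 assignments work.
Total: 3 + 7 = 10.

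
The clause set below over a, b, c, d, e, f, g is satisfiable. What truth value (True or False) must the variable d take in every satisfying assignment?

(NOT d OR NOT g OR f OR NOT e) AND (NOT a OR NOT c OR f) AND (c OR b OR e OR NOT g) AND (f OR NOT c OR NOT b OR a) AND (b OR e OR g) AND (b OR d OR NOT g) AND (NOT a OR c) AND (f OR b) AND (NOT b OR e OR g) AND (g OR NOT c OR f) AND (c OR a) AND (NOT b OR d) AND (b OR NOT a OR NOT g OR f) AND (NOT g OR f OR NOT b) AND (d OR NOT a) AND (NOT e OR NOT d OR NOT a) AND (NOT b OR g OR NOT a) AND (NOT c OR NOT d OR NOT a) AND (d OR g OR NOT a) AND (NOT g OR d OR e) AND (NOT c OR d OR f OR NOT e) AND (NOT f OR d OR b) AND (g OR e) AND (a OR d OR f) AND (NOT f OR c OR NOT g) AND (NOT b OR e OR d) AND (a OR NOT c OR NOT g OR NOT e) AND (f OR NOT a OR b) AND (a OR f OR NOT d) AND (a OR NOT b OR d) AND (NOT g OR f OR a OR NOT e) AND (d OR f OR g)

True

Suppose d = false.
From the singleton clause (NOT b), b = false.
From the singleton clause (NOT g), g = false.
From the singleton clause (e), e = true.
From the singleton clause (f), f = true.
That conflicts with the unit clause (NOT f).
So every satisfying assignment has d = True.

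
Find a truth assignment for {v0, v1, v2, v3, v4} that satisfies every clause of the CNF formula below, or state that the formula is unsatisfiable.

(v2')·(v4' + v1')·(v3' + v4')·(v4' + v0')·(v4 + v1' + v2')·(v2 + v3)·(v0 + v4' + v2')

(v2') alone gives v2 = 0.
(v3) alone gives v3 = 1.
(v4') alone gives v4 = 0.
Every clause is now satisfied; v0, v1 are unconstrained.

v0 ↦ 1; v1 ↦ 0; v2 ↦ 0; v3 ↦ 1; v4 ↦ 0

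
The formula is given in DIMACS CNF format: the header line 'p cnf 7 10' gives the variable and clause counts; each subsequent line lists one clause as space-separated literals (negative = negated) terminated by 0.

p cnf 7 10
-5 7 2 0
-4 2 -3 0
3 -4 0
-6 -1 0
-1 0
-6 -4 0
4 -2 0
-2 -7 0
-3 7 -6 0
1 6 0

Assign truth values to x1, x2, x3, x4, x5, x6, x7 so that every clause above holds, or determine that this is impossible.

(¬x1) alone gives x1 = False.
(x6) alone gives x6 = True.
(¬x4) alone gives x4 = False.
(¬x2) alone gives x2 = False.
Case x5 = True:
(x7) alone gives x7 = True.
Every clause is now satisfied; x3 is unconstrained.

x1=False,  x2=False,  x3=True,  x4=False,  x5=True,  x6=True,  x7=True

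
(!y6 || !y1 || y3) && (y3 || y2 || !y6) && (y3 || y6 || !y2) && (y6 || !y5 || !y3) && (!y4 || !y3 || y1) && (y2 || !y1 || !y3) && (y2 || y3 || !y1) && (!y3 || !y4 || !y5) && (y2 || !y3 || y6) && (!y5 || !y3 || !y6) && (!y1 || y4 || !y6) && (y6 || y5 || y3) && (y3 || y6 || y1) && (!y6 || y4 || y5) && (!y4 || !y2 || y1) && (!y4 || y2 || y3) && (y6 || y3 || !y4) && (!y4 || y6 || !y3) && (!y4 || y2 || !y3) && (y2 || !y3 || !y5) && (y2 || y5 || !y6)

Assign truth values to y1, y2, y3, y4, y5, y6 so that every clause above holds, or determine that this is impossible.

y1: true,  y2: true,  y3: true,  y4: true,  y5: false,  y6: true

Branch on y6: set y6 = true.
Branch on y1: set y1 = true.
Unit clause (y3) forces y3 = true.
Unit clause (y2) forces y2 = true.
Unit clause (!y5) forces y5 = false.
Unit clause (y4) forces y4 = true.
This assignment satisfies each clause.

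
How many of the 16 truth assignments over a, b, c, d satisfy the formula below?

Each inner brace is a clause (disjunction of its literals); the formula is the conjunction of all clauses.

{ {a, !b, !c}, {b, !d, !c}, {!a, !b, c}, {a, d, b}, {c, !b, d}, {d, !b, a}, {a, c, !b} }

There are 2^4 = 16 truth assignments over (a, b, c, d).
Check each against the 7 clauses (columns in the order a, b, c, d):
  F F F F  ✗ fails (a || d || b)
  F F F T  ✓ satisfies all
  F F T F  ✗ fails (a || d || b)
  F F T T  ✗ fails (b || !d || !c)
  F T F F  ✗ fails (c || !b || d)
  F T F T  ✗ fails (a || c || !b)
  F T T F  ✗ fails (a || !b || !c)
  F T T T  ✗ fails (a || !b || !c)
  T F F F  ✓ satisfies all
  T F F T  ✓ satisfies all
  T F T F  ✓ satisfies all
  T F T T  ✗ fails (b || !d || !c)
  T T F F  ✗ fails (!a || !b || c)
  T T F T  ✗ fails (!a || !b || c)
  T T T F  ✓ satisfies all
  T T T T  ✓ satisfies all
6 of the 16 rows are models.

6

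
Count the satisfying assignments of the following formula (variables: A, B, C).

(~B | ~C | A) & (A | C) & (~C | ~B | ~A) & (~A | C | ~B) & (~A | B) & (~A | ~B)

1

There are 2^3 = 8 truth assignments over (A, B, C).
Check each against the 6 clauses (columns in the order A, B, C):
  F F F  ✗ fails (A | C)
  F F T  ✓ satisfies all
  F T F  ✗ fails (A | C)
  F T T  ✗ fails (~B | ~C | A)
  T F F  ✗ fails (~A | B)
  T F T  ✗ fails (~A | B)
  T T F  ✗ fails (~A | C | ~B)
  T T T  ✗ fails (~C | ~B | ~A)
1 of the 8 rows is a model.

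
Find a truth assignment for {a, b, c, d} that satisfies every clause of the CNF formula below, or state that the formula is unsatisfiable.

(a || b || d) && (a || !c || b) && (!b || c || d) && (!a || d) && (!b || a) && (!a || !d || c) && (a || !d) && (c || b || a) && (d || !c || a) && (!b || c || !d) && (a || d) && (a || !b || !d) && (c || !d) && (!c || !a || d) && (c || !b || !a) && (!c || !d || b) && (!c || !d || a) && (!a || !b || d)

Branch on a: set a = true.
From the singleton clause (d), d = true.
From the singleton clause (c), c = true.
From the singleton clause (b), b = true.
All clauses are satisfied.

a: true; b: true; c: true; d: true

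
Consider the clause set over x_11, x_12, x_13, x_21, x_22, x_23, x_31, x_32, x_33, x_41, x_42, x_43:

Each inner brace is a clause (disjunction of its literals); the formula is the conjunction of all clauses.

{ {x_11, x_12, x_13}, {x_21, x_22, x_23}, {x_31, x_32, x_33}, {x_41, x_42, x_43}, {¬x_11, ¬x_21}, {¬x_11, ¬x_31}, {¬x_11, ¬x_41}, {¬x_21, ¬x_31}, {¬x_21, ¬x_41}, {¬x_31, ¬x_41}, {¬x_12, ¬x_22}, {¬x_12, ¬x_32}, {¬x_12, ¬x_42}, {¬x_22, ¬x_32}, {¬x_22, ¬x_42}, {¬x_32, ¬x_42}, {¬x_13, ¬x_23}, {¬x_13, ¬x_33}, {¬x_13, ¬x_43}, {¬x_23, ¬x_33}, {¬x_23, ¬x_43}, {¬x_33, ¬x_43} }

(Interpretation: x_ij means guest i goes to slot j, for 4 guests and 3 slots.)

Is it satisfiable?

No

Try x_11 = False.
Try x_12 = True.
(¬x_22) alone gives x_22 = False.
(¬x_32) alone gives x_32 = False.
(¬x_42) alone gives x_42 = False.
Try x_21 = True.
(¬x_31) alone gives x_31 = False.
(x_33) alone gives x_33 = True.
(¬x_41) alone gives x_41 = False.
(x_43) alone gives x_43 = True.
But (¬x_43) is also a unit clause — contradiction.
Backtrack on x_21: now try x_21 = False.
(x_23) alone gives x_23 = True.
(¬x_13) alone gives x_13 = False.
(¬x_33) alone gives x_33 = False.
(x_31) alone gives x_31 = True.
(¬x_41) alone gives x_41 = False.
(x_43) alone gives x_43 = True.
But (¬x_43) is also a unit clause — contradiction.
Either choice for x_21 ends in contradiction.
Backtrack on x_12: now try x_12 = False.
(x_13) alone gives x_13 = True.
(¬x_23) alone gives x_23 = False.
(¬x_33) alone gives x_33 = False.
(¬x_43) alone gives x_43 = False.
Try x_21 = True.
(¬x_31) alone gives x_31 = False.
(x_32) alone gives x_32 = True.
(¬x_41) alone gives x_41 = False.
(x_42) alone gives x_42 = True.
But (¬x_42) is also a unit clause — contradiction.
Backtrack on x_21: now try x_21 = False.
(x_22) alone gives x_22 = True.
(¬x_32) alone gives x_32 = False.
(x_31) alone gives x_31 = True.
(¬x_41) alone gives x_41 = False.
(x_42) alone gives x_42 = True.
But (¬x_42) is also a unit clause — contradiction.
Either choice for x_21 ends in contradiction.
Either choice for x_12 ends in contradiction.
Backtrack on x_11: now try x_11 = True.
(¬x_21) alone gives x_21 = False.
(¬x_31) alone gives x_31 = False.
(¬x_41) alone gives x_41 = False.
Try x_22 = True.
(¬x_12) alone gives x_12 = False.
(¬x_32) alone gives x_32 = False.
(x_33) alone gives x_33 = True.
(¬x_42) alone gives x_42 = False.
(x_43) alone gives x_43 = True.
But (¬x_43) is also a unit clause — contradiction.
Backtrack on x_22: now try x_22 = False.
(x_23) alone gives x_23 = True.
(¬x_13) alone gives x_13 = False.
(¬x_33) alone gives x_33 = False.
(x_32) alone gives x_32 = True.
(¬x_12) alone gives x_12 = False.
(¬x_42) alone gives x_42 = False.
(x_43) alone gives x_43 = True.
But (¬x_43) is also a unit clause — contradiction.
Either choice for x_22 ends in contradiction.
Either choice for x_11 ends in contradiction.
No assignment satisfies every clause.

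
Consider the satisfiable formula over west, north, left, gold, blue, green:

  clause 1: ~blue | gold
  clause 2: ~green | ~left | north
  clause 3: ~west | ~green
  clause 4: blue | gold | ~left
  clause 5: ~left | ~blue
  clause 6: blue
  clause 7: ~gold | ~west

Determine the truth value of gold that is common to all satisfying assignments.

Suppose gold = 0.
The clause (~blue) is unit, so blue = 0.
That conflicts with the unit clause (blue).
So every satisfying assignment has gold = True.

True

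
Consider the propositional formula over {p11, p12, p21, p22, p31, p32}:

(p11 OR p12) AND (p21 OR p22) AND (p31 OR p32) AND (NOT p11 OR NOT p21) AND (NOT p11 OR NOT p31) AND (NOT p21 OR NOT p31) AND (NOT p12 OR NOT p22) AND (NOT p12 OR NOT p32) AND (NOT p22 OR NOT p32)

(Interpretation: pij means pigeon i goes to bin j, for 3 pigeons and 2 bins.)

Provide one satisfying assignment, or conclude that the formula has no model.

UNSATISFIABLE

Try p11 = true.
The clause (NOT p21) is unit, so p21 = false.
The clause (p22) is unit, so p22 = true.
The clause (NOT p31) is unit, so p31 = false.
The clause (p32) is unit, so p32 = true.
That conflicts with the unit clause (NOT p32).
Undo p11 and try p11 = false.
The clause (p12) is unit, so p12 = true.
The clause (NOT p22) is unit, so p22 = false.
The clause (p21) is unit, so p21 = true.
The clause (NOT p31) is unit, so p31 = false.
The clause (p32) is unit, so p32 = true.
That conflicts with the unit clause (NOT p32).
Either choice for p11 ends in contradiction.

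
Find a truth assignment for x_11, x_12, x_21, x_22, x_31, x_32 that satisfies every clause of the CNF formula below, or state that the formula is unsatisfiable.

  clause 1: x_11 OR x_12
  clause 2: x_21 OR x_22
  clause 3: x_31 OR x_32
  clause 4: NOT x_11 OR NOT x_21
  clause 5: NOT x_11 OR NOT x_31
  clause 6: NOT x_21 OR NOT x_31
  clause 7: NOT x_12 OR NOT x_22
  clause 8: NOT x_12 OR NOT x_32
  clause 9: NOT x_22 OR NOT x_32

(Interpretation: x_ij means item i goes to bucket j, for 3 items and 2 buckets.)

Try x_11 = true.
From the singleton clause (NOT x_21), x_21 = false.
From the singleton clause (x_22), x_22 = true.
From the singleton clause (NOT x_31), x_31 = false.
From the singleton clause (x_32), x_32 = true.
That conflicts with the unit clause (NOT x_32).
Undo x_11 and try x_11 = false.
From the singleton clause (x_12), x_12 = true.
From the singleton clause (NOT x_22), x_22 = false.
From the singleton clause (x_21), x_21 = true.
From the singleton clause (NOT x_31), x_31 = false.
From the singleton clause (x_32), x_32 = true.
That conflicts with the unit clause (NOT x_32).
Both values of x_11 lead to a conflict.

UNSATISFIABLE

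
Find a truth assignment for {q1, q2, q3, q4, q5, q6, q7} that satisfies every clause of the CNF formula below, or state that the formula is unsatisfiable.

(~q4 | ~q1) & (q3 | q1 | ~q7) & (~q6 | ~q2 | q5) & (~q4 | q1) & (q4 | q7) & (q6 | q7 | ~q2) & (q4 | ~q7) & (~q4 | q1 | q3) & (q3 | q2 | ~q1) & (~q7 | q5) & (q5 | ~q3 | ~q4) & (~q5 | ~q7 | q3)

Branch on q4: set q4 = 0.
(q7) alone gives q7 = 1.
That conflicts with the unit clause (~q7).
Undo q4 and try q4 = 1.
(~q1) alone gives q1 = 0.
That conflicts with the unit clause (q1).
Either choice for q4 ends in contradiction.

UNSATISFIABLE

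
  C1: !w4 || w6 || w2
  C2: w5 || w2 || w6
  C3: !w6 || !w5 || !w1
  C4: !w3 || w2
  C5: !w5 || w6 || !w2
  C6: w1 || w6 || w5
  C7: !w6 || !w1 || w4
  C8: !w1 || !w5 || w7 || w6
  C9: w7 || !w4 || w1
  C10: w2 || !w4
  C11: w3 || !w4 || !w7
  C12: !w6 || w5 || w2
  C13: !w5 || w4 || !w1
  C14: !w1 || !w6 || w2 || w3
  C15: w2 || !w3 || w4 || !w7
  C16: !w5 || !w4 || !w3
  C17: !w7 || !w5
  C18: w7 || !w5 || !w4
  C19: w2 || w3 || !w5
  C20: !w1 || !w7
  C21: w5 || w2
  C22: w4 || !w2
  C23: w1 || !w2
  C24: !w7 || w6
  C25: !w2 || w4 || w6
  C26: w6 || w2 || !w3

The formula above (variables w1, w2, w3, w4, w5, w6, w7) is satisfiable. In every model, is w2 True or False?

True

Suppose w2 = false.
From the singleton clause (!w3), w3 = false.
From the singleton clause (!w4), w4 = false.
From the singleton clause (!w5), w5 = false.
But (w5) is also a unit clause — contradiction.
So every satisfying assignment has w2 = True.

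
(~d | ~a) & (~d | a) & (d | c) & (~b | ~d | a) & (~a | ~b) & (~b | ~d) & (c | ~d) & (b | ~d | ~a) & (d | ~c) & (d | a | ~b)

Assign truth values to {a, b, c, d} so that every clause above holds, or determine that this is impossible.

UNSATISFIABLE

Branch on d: set d = 0.
From the singleton clause (c), c = 1.
That conflicts with the unit clause (~c).
Backtrack on d: now try d = 1.
From the singleton clause (~a), a = 0.
That conflicts with the unit clause (a).
Both values of d lead to a conflict.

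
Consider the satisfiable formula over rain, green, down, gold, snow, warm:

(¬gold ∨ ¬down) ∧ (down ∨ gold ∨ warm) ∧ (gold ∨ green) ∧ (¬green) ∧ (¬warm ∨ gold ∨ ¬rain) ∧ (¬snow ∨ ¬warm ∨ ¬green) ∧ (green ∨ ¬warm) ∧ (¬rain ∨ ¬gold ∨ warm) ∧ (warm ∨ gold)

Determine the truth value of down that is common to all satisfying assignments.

False

Suppose down = True.
(¬gold) alone gives gold = False.
(green) alone gives green = True.
That conflicts with the unit clause (¬green).
So every satisfying assignment has down = False.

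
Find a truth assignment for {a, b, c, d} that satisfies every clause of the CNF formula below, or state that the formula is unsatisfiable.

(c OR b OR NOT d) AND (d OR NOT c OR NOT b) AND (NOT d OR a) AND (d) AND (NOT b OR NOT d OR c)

Unit clause (d) forces d = true.
Unit clause (a) forces a = true.
Case c = true:
All clauses hold; b can take either value.

a=true; b=false; c=true; d=true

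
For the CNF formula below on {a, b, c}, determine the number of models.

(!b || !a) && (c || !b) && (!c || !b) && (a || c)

There are 2^3 = 8 truth assignments over (a, b, c).
Check each against the 4 clauses (columns in the order a, b, c):
  F F F  ✗ fails (a || c)
  F F T  ✓ satisfies all
  F T F  ✗ fails (c || !b)
  F T T  ✗ fails (!c || !b)
  T F F  ✓ satisfies all
  T F T  ✓ satisfies all
  T T F  ✗ fails (!b || !a)
  T T T  ✗ fails (!b || !a)
3 of the 8 rows are models.

3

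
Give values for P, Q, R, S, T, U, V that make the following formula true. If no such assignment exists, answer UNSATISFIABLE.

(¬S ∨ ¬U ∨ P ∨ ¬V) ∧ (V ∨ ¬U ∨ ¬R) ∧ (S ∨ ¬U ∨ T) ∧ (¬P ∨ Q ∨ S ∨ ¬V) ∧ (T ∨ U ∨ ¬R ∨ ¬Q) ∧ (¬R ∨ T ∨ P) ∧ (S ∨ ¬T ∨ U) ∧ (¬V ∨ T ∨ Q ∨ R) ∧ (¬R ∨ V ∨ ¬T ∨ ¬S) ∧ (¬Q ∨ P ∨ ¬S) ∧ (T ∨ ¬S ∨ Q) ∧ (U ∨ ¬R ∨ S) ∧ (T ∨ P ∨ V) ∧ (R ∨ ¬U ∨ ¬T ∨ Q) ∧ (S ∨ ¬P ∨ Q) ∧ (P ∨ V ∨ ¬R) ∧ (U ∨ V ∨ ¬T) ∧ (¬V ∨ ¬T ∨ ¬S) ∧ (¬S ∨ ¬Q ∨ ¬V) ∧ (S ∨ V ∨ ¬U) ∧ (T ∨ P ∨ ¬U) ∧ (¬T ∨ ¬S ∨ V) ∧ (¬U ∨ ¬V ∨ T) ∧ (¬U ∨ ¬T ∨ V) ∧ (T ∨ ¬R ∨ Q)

P=False, Q=True, R=False, S=False, T=False, U=False, V=True

Suppose V = True.
Suppose T = False.
(¬U) alone gives U = False.
Suppose R = False.
(Q) alone gives Q = True.
(¬S) alone gives S = False.
Every clause is now satisfied; P is unconstrained.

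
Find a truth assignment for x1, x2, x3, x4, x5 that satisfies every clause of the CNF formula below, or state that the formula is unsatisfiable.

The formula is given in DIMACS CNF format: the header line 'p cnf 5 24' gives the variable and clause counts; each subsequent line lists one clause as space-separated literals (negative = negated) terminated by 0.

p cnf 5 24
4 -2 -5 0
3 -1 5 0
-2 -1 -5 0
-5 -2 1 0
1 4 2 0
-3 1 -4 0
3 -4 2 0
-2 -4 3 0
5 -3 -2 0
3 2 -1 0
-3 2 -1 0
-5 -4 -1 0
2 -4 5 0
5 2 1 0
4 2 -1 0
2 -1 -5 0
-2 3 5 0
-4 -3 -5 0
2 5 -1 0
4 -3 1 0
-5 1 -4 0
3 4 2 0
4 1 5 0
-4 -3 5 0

UNSATISFIABLE

Branch on x4: set x4 = True.
Branch on x3: set x3 = False.
Unit clause (x2) forces x2 = True.
Now (¬x2) is unsatisfied and unit — conflict.
So x3 must be the other value — set x3 = True.
Unit clause (x1) forces x1 = True.
Unit clause (x2) forces x2 = True.
Unit clause (¬x5) forces x5 = False.
Now (x5) is unsatisfied and unit — conflict.
Neither x3 = True nor x3 = False works.
So x4 must be the other value — set x4 = False.
Branch on x2: set x2 = False.
Unit clause (x1) forces x1 = True.
Now (¬x1) is unsatisfied and unit — conflict.
So x2 must be the other value — set x2 = True.
Unit clause (¬x5) forces x5 = False.
Unit clause (¬x3) forces x3 = False.
Now (x3) is unsatisfied and unit — conflict.
Neither x2 = True nor x2 = False works.
Neither x4 = True nor x4 = False works.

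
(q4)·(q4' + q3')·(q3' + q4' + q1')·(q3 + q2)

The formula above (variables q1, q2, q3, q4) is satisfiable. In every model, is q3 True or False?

Suppose q3 = 1.
(q4) alone gives q4 = 1.
Now (q4') is unsatisfied and unit — conflict.
So every satisfying assignment has q3 = False.

False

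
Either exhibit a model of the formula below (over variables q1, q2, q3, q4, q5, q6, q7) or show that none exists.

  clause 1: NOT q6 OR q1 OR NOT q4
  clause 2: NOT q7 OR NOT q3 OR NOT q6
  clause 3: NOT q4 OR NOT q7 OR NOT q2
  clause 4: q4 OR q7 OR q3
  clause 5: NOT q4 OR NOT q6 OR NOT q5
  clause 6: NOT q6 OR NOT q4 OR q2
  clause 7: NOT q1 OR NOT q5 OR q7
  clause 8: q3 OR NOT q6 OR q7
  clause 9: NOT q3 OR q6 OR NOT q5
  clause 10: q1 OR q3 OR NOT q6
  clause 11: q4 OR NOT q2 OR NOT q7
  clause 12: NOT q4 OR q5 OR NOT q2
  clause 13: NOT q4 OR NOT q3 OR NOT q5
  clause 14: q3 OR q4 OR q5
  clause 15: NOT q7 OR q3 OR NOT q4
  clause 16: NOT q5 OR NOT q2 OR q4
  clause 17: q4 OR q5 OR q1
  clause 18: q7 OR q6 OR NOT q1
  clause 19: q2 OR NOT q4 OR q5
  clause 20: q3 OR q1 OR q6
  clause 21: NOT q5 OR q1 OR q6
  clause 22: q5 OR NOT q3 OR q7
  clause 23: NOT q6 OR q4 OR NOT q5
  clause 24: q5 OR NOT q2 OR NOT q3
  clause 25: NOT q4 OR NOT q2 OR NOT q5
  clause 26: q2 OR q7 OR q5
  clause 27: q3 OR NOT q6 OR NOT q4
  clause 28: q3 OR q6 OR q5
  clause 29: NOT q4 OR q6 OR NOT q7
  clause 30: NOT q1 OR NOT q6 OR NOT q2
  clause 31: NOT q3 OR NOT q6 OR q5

q1: true,  q2: false,  q3: false,  q4: false,  q5: true,  q6: false,  q7: true

Branch on q6: set q6 = false.
Branch on q3: set q3 = false.
From the singleton clause (q1), q1 = true.
From the singleton clause (q7), q7 = true.
From the singleton clause (NOT q4), q4 = false.
From the singleton clause (NOT q2), q2 = false.
From the singleton clause (q5), q5 = true.
Every clause now holds.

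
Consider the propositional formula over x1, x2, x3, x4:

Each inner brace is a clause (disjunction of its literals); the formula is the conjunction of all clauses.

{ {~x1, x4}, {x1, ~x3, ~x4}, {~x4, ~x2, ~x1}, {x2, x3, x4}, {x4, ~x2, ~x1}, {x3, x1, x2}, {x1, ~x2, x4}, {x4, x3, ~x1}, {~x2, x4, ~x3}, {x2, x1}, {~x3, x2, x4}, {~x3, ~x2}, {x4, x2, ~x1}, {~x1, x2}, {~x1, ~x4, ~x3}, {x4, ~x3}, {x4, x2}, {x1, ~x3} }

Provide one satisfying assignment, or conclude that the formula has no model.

Suppose x1 = 0.
(x2) alone gives x2 = 1.
(x4) alone gives x4 = 1.
(~x3) alone gives x3 = 0.
Every clause now holds.

x1: 0; x2: 1; x3: 0; x4: 1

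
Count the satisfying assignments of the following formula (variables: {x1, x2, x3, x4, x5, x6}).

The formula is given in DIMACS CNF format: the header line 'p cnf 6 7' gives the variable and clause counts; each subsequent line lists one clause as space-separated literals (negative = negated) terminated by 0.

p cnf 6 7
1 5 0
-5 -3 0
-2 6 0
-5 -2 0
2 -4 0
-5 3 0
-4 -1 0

6

There are 2^6 = 64 truth assignments over (x1, x2, x3, x4, x5, x6).
Split on x5. With x5 = True, the clauses containing x5 are satisfied and ¬x5 drops from the rest; 0 of the 2^5 = 32 assignments to the other variables satisfy what remains.
With x5 = False, by the same count on the reduced clause set, 6 assignments work.
(One model: x1=T, x2=F, x3=F, x4=F, x5=F, x6=F.)
Total: 0 + 6 = 6.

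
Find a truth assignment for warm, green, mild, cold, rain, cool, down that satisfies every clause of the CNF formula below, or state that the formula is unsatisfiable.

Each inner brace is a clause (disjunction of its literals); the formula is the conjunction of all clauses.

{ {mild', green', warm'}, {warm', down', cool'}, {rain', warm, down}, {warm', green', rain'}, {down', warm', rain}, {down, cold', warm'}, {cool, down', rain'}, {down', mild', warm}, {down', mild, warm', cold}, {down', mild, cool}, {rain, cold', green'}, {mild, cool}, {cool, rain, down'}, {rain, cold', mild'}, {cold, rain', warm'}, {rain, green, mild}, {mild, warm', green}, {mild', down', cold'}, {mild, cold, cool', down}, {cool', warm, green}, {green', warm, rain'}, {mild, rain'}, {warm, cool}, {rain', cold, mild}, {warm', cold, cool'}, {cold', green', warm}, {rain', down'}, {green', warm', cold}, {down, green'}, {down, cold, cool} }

Suppose mild = 0.
Unit clause (cool) forces cool = 1.
Unit clause (rain') forces rain = 0.
Unit clause (green) forces green = 1.
Unit clause (cold') forces cold = 0.
Unit clause (down) forces down = 1.
Unit clause (warm') forces warm = 0.
All clauses are satisfied.

warm ↦ 0; green ↦ 1; mild ↦ 0; cold ↦ 0; rain ↦ 0; cool ↦ 1; down ↦ 1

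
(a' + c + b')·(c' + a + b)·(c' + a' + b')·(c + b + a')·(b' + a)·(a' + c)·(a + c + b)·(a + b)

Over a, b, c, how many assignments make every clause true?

There are 2^3 = 8 truth assignments over (a, b, c).
Check each against the 8 clauses (columns in the order a, b, c):
  F F F  ✗ fails (a + c + b)
  F F T  ✗ fails (c' + a + b)
  F T F  ✗ fails (b' + a)
  F T T  ✗ fails (b' + a)
  T F F  ✗ fails (c + b + a')
  T F T  ✓ satisfies all
  T T F  ✗ fails (a' + c + b')
  T T T  ✗ fails (c' + a' + b')
1 of the 8 rows is a model.

1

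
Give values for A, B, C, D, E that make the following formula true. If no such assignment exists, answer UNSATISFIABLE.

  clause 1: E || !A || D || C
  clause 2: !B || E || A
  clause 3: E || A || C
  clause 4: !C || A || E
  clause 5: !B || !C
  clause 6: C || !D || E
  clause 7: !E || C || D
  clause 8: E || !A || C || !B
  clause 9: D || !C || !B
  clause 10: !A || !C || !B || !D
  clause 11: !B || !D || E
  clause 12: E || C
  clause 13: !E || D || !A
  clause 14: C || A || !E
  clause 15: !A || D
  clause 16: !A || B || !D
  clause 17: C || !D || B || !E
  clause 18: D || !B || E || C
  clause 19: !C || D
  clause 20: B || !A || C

Suppose B = true.
The clause (!C) is unit, so C = false.
The clause (E) is unit, so E = true.
The clause (D) is unit, so D = true.
The clause (A) is unit, so A = true.
Every clause now holds.

A: true, B: true, C: false, D: true, E: true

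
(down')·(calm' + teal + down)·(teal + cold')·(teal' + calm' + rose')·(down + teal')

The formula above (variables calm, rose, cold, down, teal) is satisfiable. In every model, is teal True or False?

False

Suppose teal = 1.
From the singleton clause (down'), down = 0.
That conflicts with the unit clause (down).
So every satisfying assignment has teal = False.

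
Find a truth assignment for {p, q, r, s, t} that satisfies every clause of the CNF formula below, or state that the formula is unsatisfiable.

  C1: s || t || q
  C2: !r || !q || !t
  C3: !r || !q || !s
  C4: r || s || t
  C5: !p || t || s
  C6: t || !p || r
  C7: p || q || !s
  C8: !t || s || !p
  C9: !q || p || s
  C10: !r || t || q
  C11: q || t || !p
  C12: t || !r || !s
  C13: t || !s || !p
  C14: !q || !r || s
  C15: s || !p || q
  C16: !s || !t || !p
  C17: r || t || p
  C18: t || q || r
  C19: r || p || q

p: false, q: false, r: true, s: false, t: true

Branch on s: set s = false.
Branch on t: set t = true.
From the singleton clause (!p), p = false.
From the singleton clause (!q), q = false.
From the singleton clause (r), r = true.
This assignment satisfies each clause.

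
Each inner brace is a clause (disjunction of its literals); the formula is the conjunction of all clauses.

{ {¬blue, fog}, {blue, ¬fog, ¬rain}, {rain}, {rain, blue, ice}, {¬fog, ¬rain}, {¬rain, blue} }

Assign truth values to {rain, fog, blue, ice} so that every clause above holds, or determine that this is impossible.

UNSATISFIABLE

(rain) alone gives rain = True.
(¬fog) alone gives fog = False.
(¬blue) alone gives blue = False.
Now (blue) is unsatisfied and unit — conflict.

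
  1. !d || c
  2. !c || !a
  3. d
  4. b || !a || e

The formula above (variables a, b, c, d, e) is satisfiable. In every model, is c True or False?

Suppose c = false.
Unit clause (!d) forces d = false.
But (d) is also a unit clause — contradiction.
So every satisfying assignment has c = True.

True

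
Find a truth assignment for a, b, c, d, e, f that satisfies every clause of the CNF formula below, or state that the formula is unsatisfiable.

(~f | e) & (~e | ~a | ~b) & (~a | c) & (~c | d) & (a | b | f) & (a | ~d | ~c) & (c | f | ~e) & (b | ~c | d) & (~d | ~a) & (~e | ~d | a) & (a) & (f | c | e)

From the singleton clause (a), a = 1.
From the singleton clause (c), c = 1.
From the singleton clause (d), d = 1.
But (~d) is also a unit clause — contradiction.

UNSATISFIABLE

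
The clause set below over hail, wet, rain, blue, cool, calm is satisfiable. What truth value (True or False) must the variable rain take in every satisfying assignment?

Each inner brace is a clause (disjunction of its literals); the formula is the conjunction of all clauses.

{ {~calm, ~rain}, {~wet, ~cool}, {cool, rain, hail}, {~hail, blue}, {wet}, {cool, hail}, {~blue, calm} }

Suppose rain = 1.
Unit clause (~calm) forces calm = 0.
Unit clause (wet) forces wet = 1.
Unit clause (~cool) forces cool = 0.
Unit clause (hail) forces hail = 1.
Unit clause (blue) forces blue = 1.
That conflicts with the unit clause (~blue).
So every satisfying assignment has rain = False.

False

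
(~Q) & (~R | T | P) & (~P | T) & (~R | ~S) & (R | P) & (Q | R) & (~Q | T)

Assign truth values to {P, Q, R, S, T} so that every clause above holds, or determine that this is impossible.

P ↦ 0,  Q ↦ 0,  R ↦ 1,  S ↦ 0,  T ↦ 1

The clause (~Q) is unit, so Q = 0.
The clause (R) is unit, so R = 1.
The clause (~S) is unit, so S = 0.
Try T = 1.
No clause remains; P is free.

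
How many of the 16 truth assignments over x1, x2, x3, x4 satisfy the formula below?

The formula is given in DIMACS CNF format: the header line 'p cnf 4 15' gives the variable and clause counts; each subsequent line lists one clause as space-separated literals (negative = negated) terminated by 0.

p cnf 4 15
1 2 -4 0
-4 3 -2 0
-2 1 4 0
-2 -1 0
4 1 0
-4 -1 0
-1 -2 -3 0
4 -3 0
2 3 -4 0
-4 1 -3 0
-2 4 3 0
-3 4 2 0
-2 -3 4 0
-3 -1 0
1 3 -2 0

There are 2^4 = 16 truth assignments over (x1, x2, x3, x4).
Check each against the 15 clauses (columns in the order x1, x2, x3, x4):
  F F F F  ✗ fails (x4 ∨ x1)
  F F F T  ✗ fails (x1 ∨ x2 ∨ ¬x4)
  F F T F  ✗ fails (x4 ∨ x1)
  F F T T  ✗ fails (x1 ∨ x2 ∨ ¬x4)
  F T F F  ✗ fails (¬x2 ∨ x1 ∨ x4)
  F T F T  ✗ fails (¬x4 ∨ x3 ∨ ¬x2)
  F T T F  ✗ fails (¬x2 ∨ x1 ∨ x4)
  F T T T  ✗ fails (¬x4 ∨ x1 ∨ ¬x3)
  T F F F  ✓ satisfies all
  T F F T  ✗ fails (¬x4 ∨ ¬x1)
  T F T F  ✗ fails (x4 ∨ ¬x3)
  T F T T  ✗ fails (¬x4 ∨ ¬x1)
  T T F F  ✗ fails (¬x2 ∨ ¬x1)
  T T F T  ✗ fails (¬x4 ∨ x3 ∨ ¬x2)
  T T T F  ✗ fails (¬x2 ∨ ¬x1)
  T T T T  ✗ fails (¬x2 ∨ ¬x1)
1 of the 16 rows is a model.

1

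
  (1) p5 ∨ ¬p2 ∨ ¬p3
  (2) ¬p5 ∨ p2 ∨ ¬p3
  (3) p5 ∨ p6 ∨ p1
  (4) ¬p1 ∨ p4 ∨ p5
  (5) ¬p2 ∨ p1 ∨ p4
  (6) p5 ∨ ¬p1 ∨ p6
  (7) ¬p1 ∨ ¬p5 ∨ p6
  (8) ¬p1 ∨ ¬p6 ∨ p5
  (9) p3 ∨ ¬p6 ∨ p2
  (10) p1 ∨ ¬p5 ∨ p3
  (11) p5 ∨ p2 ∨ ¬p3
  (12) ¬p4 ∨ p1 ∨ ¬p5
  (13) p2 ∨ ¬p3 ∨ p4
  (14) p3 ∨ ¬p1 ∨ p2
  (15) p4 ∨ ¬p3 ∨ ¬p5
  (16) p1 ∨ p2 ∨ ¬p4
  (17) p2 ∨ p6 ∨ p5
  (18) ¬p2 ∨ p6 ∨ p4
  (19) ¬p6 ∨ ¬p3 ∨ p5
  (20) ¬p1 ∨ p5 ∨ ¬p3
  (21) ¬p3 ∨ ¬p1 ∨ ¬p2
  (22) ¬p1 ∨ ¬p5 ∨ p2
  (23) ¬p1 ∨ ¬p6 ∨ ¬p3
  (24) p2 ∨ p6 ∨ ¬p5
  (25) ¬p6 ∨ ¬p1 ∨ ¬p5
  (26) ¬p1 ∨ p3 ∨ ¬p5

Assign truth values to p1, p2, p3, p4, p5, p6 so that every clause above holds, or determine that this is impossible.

p1: False, p2: True, p3: False, p4: True, p5: False, p6: True

Case p5 = False:
Case p2 = True:
The clause (¬p3) is unit, so p3 = False.
Case p6 = True:
The clause (¬p1) is unit, so p1 = False.
The clause (p4) is unit, so p4 = True.
This assignment satisfies each clause.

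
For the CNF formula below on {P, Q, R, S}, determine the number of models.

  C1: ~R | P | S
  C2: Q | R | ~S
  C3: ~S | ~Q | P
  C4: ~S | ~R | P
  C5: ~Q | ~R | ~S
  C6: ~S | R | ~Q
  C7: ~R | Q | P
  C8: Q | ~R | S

There are 2^4 = 16 truth assignments over (P, Q, R, S).
Split on Q. With Q = 1, the clauses containing Q are satisfied and ~Q drops from the rest; 3 of the 2^3 = 8 assignments to the other variables satisfy what remains.
With Q = 0, by the same count on the reduced clause set, 3 assignments work.
Total: 3 + 3 = 6.

6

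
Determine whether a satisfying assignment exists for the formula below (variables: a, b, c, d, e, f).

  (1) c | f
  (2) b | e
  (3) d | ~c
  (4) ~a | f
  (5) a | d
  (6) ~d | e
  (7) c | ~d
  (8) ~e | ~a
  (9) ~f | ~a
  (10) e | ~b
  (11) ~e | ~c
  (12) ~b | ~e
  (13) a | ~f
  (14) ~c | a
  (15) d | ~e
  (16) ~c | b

Branch on c: set c = 1.
Unit clause (d) forces d = 1.
Unit clause (e) forces e = 1.
But (~e) is also a unit clause — contradiction.
Undo c and try c = 0.
Unit clause (f) forces f = 1.
Unit clause (~d) forces d = 0.
Unit clause (a) forces a = 1.
But (~a) is also a unit clause — contradiction.
Both values of c lead to a conflict.
No assignment satisfies every clause.

No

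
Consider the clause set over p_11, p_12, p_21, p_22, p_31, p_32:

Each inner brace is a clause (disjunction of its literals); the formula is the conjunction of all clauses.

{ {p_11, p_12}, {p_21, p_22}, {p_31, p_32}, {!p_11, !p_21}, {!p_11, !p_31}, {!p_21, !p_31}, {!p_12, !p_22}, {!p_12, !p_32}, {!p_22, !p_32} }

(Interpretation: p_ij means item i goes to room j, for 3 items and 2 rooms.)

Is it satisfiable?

No, unsatisfiable

Try p_11 = true.
From the singleton clause (!p_21), p_21 = false.
From the singleton clause (p_22), p_22 = true.
From the singleton clause (!p_31), p_31 = false.
From the singleton clause (p_32), p_32 = true.
Now (!p_32) is unsatisfied and unit — conflict.
So p_11 must be the other value — set p_11 = false.
From the singleton clause (p_12), p_12 = true.
From the singleton clause (!p_22), p_22 = false.
From the singleton clause (p_21), p_21 = true.
From the singleton clause (!p_31), p_31 = false.
From the singleton clause (p_32), p_32 = true.
Now (!p_32) is unsatisfied and unit — conflict.
Either choice for p_11 ends in contradiction.
No assignment satisfies every clause.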